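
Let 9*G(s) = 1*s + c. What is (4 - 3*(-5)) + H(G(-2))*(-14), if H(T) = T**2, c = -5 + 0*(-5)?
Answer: 853/81 ≈ 10.531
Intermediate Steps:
c = -5 (c = -5 + 0 = -5)
G(s) = -5/9 + s/9 (G(s) = (1*s - 5)/9 = (s - 5)/9 = (-5 + s)/9 = -5/9 + s/9)
(4 - 3*(-5)) + H(G(-2))*(-14) = (4 - 3*(-5)) + (-5/9 + (1/9)*(-2))**2*(-14) = (4 + 15) + (-5/9 - 2/9)**2*(-14) = 19 + (-7/9)**2*(-14) = 19 + (49/81)*(-14) = 19 - 686/81 = 853/81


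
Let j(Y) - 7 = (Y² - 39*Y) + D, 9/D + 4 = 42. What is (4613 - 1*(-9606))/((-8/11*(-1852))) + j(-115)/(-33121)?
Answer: 8494595841/847608544 ≈ 10.022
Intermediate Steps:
D = 9/38 (D = 9/(-4 + 42) = 9/38 ≈ 0.23684)
j(Y) = 275/38 + Y² - 39*Y (j(Y) = 7 + ((Y² - 39*Y) + 9/38) = 7 + (9/38 + Y² - 39*Y) = 275/38 + Y² - 39*Y)
(4613 - 1*(-9606))/((-8/11*(-1852))) + j(-115)/(-33121) = (4613 - 1*(-9606))/((-8/11*(-1852))) + (275/38 + (-115)² - 39*(-115))/(-33121) = (4613 + 9606)/((-8*1/11*(-1852))) + (275/38 + 13225 + 4485)*(-1/33121) = 14219/((-8/11*(-1852))) + (673255/38)*(-1/33121) = 14219/(14816/11) - 61205/114418 = 14219*(11/14816) - 61205/114418 = 156409/14816 - 61205/114418 = 8494595841/847608544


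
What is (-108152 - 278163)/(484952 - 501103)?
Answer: 386315/16151 ≈ 23.919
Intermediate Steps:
(-108152 - 278163)/(484952 - 501103) = -386315/(-16151) = -386315*(-1/16151) = 386315/16151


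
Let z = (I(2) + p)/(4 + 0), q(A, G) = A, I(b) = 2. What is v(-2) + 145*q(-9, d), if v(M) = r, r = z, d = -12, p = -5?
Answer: -5223/4 ≈ -1305.8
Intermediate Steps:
z = -¾ (z = (2 - 5)/(4 + 0) = -3/4 = -3*¼ = -¾ ≈ -0.75000)
r = -¾ ≈ -0.75000
v(M) = -¾
v(-2) + 145*q(-9, d) = -¾ + 145*(-9) = -¾ - 1305 = -5223/4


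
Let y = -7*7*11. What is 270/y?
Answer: -270/539 ≈ -0.50093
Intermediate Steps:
y = -539 (y = -49*11 = -539)
270/y = 270/(-539) = 270*(-1/539) = -270/539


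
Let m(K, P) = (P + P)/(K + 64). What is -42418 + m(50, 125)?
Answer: -2417701/57 ≈ -42416.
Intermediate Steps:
m(K, P) = 2*P/(64 + K) (m(K, P) = (2*P)/(64 + K) = 2*P/(64 + K))
-42418 + m(50, 125) = -42418 + 2*125/(64 + 50) = -42418 + 2*125/114 = -42418 + 2*125*(1/114) = -42418 + 125/57 = -2417701/57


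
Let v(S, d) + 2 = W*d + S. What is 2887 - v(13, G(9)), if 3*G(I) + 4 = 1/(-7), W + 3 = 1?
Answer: 60338/21 ≈ 2873.2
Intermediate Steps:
W = -2 (W = -3 + 1 = -2)
G(I) = -29/21 (G(I) = -4/3 + (⅓)/(-7) = -4/3 + (⅓)*(-⅐) = -4/3 - 1/21 = -29/21)
v(S, d) = -2 + S - 2*d (v(S, d) = -2 + (-2*d + S) = -2 + (S - 2*d) = -2 + S - 2*d)
2887 - v(13, G(9)) = 2887 - (-2 + 13 - 2*(-29/21)) = 2887 - (-2 + 13 + 58/21) = 2887 - 1*289/21 = 2887 - 289/21 = 60338/21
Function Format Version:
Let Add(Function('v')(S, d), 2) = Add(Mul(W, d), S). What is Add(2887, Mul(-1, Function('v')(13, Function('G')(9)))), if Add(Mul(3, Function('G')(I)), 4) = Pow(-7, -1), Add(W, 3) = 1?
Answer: Rational(60338, 21) ≈ 2873.2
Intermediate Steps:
W = -2 (W = Add(-3, 1) = -2)
Function('G')(I) = Rational(-29, 21) (Function('G')(I) = Add(Rational(-4, 3), Mul(Rational(1, 3), Pow(-7, -1))) = Add(Rational(-4, 3), Mul(Rational(1, 3), Rational(-1, 7))) = Add(Rational(-4, 3), Rational(-1, 21)) = Rational(-29, 21))
Function('v')(S, d) = Add(-2, S, Mul(-2, d)) (Function('v')(S, d) = Add(-2, Add(Mul(-2, d), S)) = Add(-2, Add(S, Mul(-2, d))) = Add(-2, S, Mul(-2, d)))
Add(2887, Mul(-1, Function('v')(13, Function('G')(9)))) = Add(2887, Mul(-1, Add(-2, 13, Mul(-2, Rational(-29, 21))))) = Add(2887, Mul(-1, Add(-2, 13, Rational(58, 21)))) = Add(2887, Mul(-1, Rational(289, 21))) = Add(2887, Rational(-289, 21)) = Rational(60338, 21)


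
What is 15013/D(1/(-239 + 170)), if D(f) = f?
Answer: -1035897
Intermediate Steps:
15013/D(1/(-239 + 170)) = 15013/(1/(-239 + 170)) = 15013/(1/(-69)) = 15013/(-1/69) = 15013*(-69) = -1035897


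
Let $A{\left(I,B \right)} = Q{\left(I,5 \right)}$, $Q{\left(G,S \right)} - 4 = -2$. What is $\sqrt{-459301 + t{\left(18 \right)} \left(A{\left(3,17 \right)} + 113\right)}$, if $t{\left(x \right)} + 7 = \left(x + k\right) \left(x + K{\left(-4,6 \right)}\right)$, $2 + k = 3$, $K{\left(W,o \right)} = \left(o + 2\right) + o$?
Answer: $3 i \sqrt{43354} \approx 624.65 i$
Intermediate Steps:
$K{\left(W,o \right)} = 2 + 2 o$ ($K{\left(W,o \right)} = \left(2 + o\right) + o = 2 + 2 o$)
$k = 1$ ($k = -2 + 3 = 1$)
$Q{\left(G,S \right)} = 2$ ($Q{\left(G,S \right)} = 4 - 2 = 2$)
$A{\left(I,B \right)} = 2$
$t{\left(x \right)} = -7 + \left(1 + x\right) \left(14 + x\right)$ ($t{\left(x \right)} = -7 + \left(x + 1\right) \left(x + \left(2 + 2 \cdot 6\right)\right) = -7 + \left(1 + x\right) \left(x + \left(2 + 12\right)\right) = -7 + \left(1 + x\right) \left(x + 14\right) = -7 + \left(1 + x\right) \left(14 + x\right)$)
$\sqrt{-459301 + t{\left(18 \right)} \left(A{\left(3,17 \right)} + 113\right)} = \sqrt{-459301 + \left(7 + 18^{2} + 15 \cdot 18\right) \left(2 + 113\right)} = \sqrt{-459301 + \left(7 + 324 + 270\right) 115} = \sqrt{-459301 + 601 \cdot 115} = \sqrt{-459301 + 69115} = \sqrt{-390186} = 3 i \sqrt{43354}$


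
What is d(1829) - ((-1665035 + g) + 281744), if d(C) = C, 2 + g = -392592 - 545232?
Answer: 2322946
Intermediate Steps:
g = -937826 (g = -2 + (-392592 - 545232) = -2 - 937824 = -937826)
d(1829) - ((-1665035 + g) + 281744) = 1829 - ((-1665035 - 937826) + 281744) = 1829 - (-2602861 + 281744) = 1829 - 1*(-2321117) = 1829 + 2321117 = 2322946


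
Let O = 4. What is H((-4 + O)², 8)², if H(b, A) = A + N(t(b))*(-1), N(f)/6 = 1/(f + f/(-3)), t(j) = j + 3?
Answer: 25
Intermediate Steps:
t(j) = 3 + j
N(f) = 9/f (N(f) = 6/(f + f/(-3)) = 6/(f + f*(-⅓)) = 6/(f - f/3) = 6/((2*f/3)) = 6*(3/(2*f)) = 9/f)
H(b, A) = A - 9/(3 + b) (H(b, A) = A + (9/(3 + b))*(-1) = A - 9/(3 + b))
H((-4 + O)², 8)² = ((-9 + 8*(3 + (-4 + 4)²))/(3 + (-4 + 4)²))² = ((-9 + 8*(3 + 0²))/(3 + 0²))² = ((-9 + 8*(3 + 0))/(3 + 0))² = ((-9 + 8*3)/3)² = ((-9 + 24)/3)² = ((⅓)*15)² = 5² = 25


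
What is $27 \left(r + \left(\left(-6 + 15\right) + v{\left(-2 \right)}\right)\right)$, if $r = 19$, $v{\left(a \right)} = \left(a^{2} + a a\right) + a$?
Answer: $918$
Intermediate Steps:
$v{\left(a \right)} = a + 2 a^{2}$ ($v{\left(a \right)} = \left(a^{2} + a^{2}\right) + a = 2 a^{2} + a = a + 2 a^{2}$)
$27 \left(r + \left(\left(-6 + 15\right) + v{\left(-2 \right)}\right)\right) = 27 \left(19 + \left(\left(-6 + 15\right) - 2 \left(1 + 2 \left(-2\right)\right)\right)\right) = 27 \left(19 + \left(9 - 2 \left(1 - 4\right)\right)\right) = 27 \left(19 + \left(9 - -6\right)\right) = 27 \left(19 + \left(9 + 6\right)\right) = 27 \left(19 + 15\right) = 27 \cdot 34 = 918$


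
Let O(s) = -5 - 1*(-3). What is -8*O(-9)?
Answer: 16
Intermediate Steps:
O(s) = -2 (O(s) = -5 + 3 = -2)
-8*O(-9) = -8*(-2) = 16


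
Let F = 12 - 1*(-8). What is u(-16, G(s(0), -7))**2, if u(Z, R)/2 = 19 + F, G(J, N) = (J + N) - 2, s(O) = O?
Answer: 6084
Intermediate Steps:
F = 20 (F = 12 + 8 = 20)
G(J, N) = -2 + J + N
u(Z, R) = 78 (u(Z, R) = 2*(19 + 20) = 2*39 = 78)
u(-16, G(s(0), -7))**2 = 78**2 = 6084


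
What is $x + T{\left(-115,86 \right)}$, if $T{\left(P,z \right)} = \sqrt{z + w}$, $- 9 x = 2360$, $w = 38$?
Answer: $- \frac{2360}{9} + 2 \sqrt{31} \approx -251.09$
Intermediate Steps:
$x = - \frac{2360}{9}$ ($x = \left(- \frac{1}{9}\right) 2360 = - \frac{2360}{9} \approx -262.22$)
$T{\left(P,z \right)} = \sqrt{38 + z}$ ($T{\left(P,z \right)} = \sqrt{z + 38} = \sqrt{38 + z}$)
$x + T{\left(-115,86 \right)} = - \frac{2360}{9} + \sqrt{38 + 86} = - \frac{2360}{9} + \sqrt{124} = - \frac{2360}{9} + 2 \sqrt{31}$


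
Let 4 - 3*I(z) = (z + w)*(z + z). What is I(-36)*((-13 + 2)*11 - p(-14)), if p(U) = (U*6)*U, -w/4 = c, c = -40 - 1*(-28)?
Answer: -1125796/3 ≈ -3.7527e+5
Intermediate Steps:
c = -12 (c = -40 + 28 = -12)
w = 48 (w = -4*(-12) = 48)
p(U) = 6*U**2 (p(U) = (6*U)*U = 6*U**2)
I(z) = 4/3 - 2*z*(48 + z)/3 (I(z) = 4/3 - (z + 48)*(z + z)/3 = 4/3 - (48 + z)*2*z/3 = 4/3 - 2*z*(48 + z)/3)
I(-36)*((-13 + 2)*11 - p(-14)) = (4/3 - 32*(-36) - 2/3*(-36)**2)*((-13 + 2)*11 - 6*(-14)**2) = (4/3 + 1152 - 2/3*1296)*(-11*11 - 6*196) = (4/3 + 1152 - 864)*(-121 - 1*1176) = 868*(-121 - 1176)/3 = (868/3)*(-1297) = -1125796/3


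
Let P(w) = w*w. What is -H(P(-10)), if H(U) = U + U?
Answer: -200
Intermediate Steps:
P(w) = w**2
H(U) = 2*U
-H(P(-10)) = -2*(-10)**2 = -2*100 = -1*200 = -200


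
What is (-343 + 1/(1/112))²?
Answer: 53361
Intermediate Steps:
(-343 + 1/(1/112))² = (-343 + 112)² = (-231)² = 53361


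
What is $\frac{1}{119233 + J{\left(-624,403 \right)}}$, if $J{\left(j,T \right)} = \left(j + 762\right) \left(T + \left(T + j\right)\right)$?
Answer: $\frac{1}{144349} \approx 6.9277 \cdot 10^{-6}$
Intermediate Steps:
$J{\left(j,T \right)} = \left(762 + j\right) \left(j + 2 T\right)$
$\frac{1}{119233 + J{\left(-624,403 \right)}} = \frac{1}{119233 + \left(\left(-624\right)^{2} + 762 \left(-624\right) + 1524 \cdot 403 + 2 \cdot 403 \left(-624\right)\right)} = \frac{1}{119233 + \left(389376 - 475488 + 614172 - 502944\right)} = \frac{1}{119233 + 25116} = \frac{1}{144349}$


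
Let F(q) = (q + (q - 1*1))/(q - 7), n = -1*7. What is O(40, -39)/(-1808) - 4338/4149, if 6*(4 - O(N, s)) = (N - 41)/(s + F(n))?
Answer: -1391163673/1327746384 ≈ -1.0478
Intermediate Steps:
n = -7
F(q) = (-1 + 2*q)/(-7 + q) (F(q) = (q + (q - 1))/(-7 + q) = (q + (-1 + q))/(-7 + q) = (-1 + 2*q)/(-7 + q))
O(N, s) = 4 - (-41 + N)/(6*(15/14 + s)) (O(N, s) = 4 - (N - 41)/(6*(s + (-1 + 2*(-7))/(-7 - 7))) = 4 - (-41 + N)/(6*(s + (-1 - 14)/(-14))) = 4 - (-41 + N)/(6*(s - 1/14*(-15))) = 4 - (-41 + N)/(6*(s + 15/14)) = 4 - (-41 + N)/(6*(15/14 + s)))
O(40, -39)/(-1808) - 4338/4149 = ((467 - 7*40 + 168*(-39))/(3*(15 + 14*(-39))))/(-1808) - 4338/4149 = ((467 - 280 - 6552)/(3*(15 - 546)))*(-1/1808) - 4338*1/4149 = ((⅓)*(-6365)/(-531))*(-1/1808) - 482/461 = ((⅓)*(-1/531)*(-6365))*(-1/1808) - 482/461 = (6365/1593)*(-1/1808) - 482/461 = -6365/2880144 - 482/461 = -1391163673/1327746384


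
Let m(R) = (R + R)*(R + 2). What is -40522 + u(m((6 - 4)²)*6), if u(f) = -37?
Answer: -40559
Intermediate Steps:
m(R) = 2*R*(2 + R) (m(R) = (2*R)*(2 + R) = 2*R*(2 + R))
-40522 + u(m((6 - 4)²)*6) = -40522 - 37 = -40559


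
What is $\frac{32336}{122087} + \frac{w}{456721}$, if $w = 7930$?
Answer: $\frac{15736680166}{55759696727} \approx 0.28222$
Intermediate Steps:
$\frac{32336}{122087} + \frac{w}{456721} = \frac{32336}{122087} + \frac{7930}{456721} = \frac{15736680166}{55759696727}$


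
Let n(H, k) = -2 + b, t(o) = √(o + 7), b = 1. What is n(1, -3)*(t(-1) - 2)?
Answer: 2 - √6 ≈ -0.44949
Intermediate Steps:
t(o) = √(7 + o)
n(H, k) = -1 (n(H, k) = -2 + 1 = -1)
n(1, -3)*(t(-1) - 2) = -(√(7 - 1) - 2) = -(√6 - 2) = -(-2 + √6) = 2 - √6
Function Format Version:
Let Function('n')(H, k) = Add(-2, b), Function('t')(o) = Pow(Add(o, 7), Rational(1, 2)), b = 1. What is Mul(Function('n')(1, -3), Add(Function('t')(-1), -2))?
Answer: Add(2, Mul(-1, Pow(6, Rational(1, 2)))) ≈ -0.44949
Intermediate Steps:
Function('t')(o) = Pow(Add(7, o), Rational(1, 2))
Function('n')(H, k) = -1 (Function('n')(H, k) = Add(-2, 1) = -1)
Mul(Function('n')(1, -3), Add(Function('t')(-1), -2)) = Mul(-1, Add(Pow(Add(7, -1), Rational(1, 2)), -2)) = Mul(-1, Add(Pow(6, Rational(1, 2)), -2)) = Mul(-1, Add(-2, Pow(6, Rational(1, 2)))) = Add(2, Mul(-1, Pow(6, Rational(1, 2))))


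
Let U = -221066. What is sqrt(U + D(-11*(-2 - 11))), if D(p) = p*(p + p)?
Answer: 2*I*sqrt(45042) ≈ 424.46*I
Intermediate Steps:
D(p) = 2*p**2 (D(p) = p*(2*p) = 2*p**2)
sqrt(U + D(-11*(-2 - 11))) = sqrt(-221066 + 2*(-11*(-2 - 11))**2) = sqrt(-221066 + 2*(-11*(-13))**2) = sqrt(-221066 + 2*143**2) = sqrt(-221066 + 2*20449) = sqrt(-221066 + 40898) = sqrt(-180168) = 2*I*sqrt(45042)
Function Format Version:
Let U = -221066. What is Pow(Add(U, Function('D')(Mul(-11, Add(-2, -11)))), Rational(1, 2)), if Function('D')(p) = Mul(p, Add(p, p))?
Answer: Mul(2, I, Pow(45042, Rational(1, 2))) ≈ Mul(424.46, I)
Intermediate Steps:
Function('D')(p) = Mul(2, Pow(p, 2)) (Function('D')(p) = Mul(p, Mul(2, p)) = Mul(2, Pow(p, 2)))
Pow(Add(U, Function('D')(Mul(-11, Add(-2, -11)))), Rational(1, 2)) = Pow(Add(-221066, Mul(2, Pow(Mul(-11, Add(-2, -11)), 2))), Rational(1, 2)) = Pow(Add(-221066, Mul(2, Pow(Mul(-11, -13), 2))), Rational(1, 2)) = Pow(Add(-221066, Mul(2, Pow(143, 2))), Rational(1, 2)) = Pow(Add(-221066, Mul(2, 20449)), Rational(1, 2)) = Pow(Add(-221066, 40898), Rational(1, 2)) = Pow(-180168, Rational(1, 2)) = Mul(2, I, Pow(45042, Rational(1, 2)))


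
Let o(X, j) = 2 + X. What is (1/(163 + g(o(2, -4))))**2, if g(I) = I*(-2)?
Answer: 1/24025 ≈ 4.1623e-5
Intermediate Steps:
g(I) = -2*I
(1/(163 + g(o(2, -4))))**2 = (1/(163 - 2*(2 + 2)))**2 = (1/(163 - 2*4))**2 = (1/(163 - 8))**2 = (1/155)**2 = 1/24025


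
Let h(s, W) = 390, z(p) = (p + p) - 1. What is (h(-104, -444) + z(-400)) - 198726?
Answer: -199137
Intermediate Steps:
z(p) = -1 + 2*p (z(p) = 2*p - 1 = -1 + 2*p)
(h(-104, -444) + z(-400)) - 198726 = (390 + (-1 + 2*(-400))) - 198726 = (390 + (-1 - 800)) - 198726 = (390 - 801) - 198726 = -411 - 198726 = -199137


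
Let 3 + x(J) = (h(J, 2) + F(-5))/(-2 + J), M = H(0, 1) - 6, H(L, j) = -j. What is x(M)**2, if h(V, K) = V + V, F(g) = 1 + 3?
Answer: 289/81 ≈ 3.5679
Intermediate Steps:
F(g) = 4
h(V, K) = 2*V
M = -7 (M = -1*1 - 6 = -1 - 6 = -7)
x(J) = -3 + (4 + 2*J)/(-2 + J) (x(J) = -3 + (2*J + 4)/(-2 + J) = -3 + (4 + 2*J)/(-2 + J))
x(M)**2 = ((10 - 1*(-7))/(-2 - 7))**2 = ((10 + 7)/(-9))**2 = (-1/9*17)**2 = (-17/9)**2 = 289/81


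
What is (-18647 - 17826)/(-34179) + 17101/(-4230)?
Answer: -143404763/48192390 ≈ -2.9757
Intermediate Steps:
(-18647 - 17826)/(-34179) + 17101/(-4230) = -36473*(-1/34179) + 17101*(-1/4230) = 36473/34179 - 17101/4230 = -143404763/48192390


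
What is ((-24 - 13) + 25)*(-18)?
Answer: 216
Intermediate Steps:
((-24 - 13) + 25)*(-18) = (-37 + 25)*(-18) = -12*(-18) = 216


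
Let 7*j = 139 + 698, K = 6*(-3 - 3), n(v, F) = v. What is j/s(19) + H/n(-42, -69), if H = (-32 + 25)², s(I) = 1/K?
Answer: -180841/42 ≈ -4305.7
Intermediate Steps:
K = -36 (K = 6*(-6) = -36)
j = 837/7 (j = (139 + 698)/7 = (⅐)*837 = 837/7 ≈ 119.57)
s(I) = -1/36 (s(I) = 1/(-36) = -1/36)
H = 49 (H = (-7)² = 49)
j/s(19) + H/n(-42, -69) = 837/(7*(-1/36)) + 49/(-42) = (837/7)*(-36) + 49*(-1/42) = -30132/7 - 7/6 = -180841/42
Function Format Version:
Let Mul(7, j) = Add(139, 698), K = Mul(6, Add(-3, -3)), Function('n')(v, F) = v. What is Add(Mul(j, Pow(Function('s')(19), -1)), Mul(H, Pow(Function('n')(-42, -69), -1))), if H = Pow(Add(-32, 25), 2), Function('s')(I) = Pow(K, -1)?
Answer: Rational(-180841, 42) ≈ -4305.7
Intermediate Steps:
K = -36 (K = Mul(6, -6) = -36)
j = Rational(837, 7) (j = Mul(Rational(1, 7), Add(139, 698)) = Mul(Rational(1, 7), 837) = Rational(837, 7) ≈ 119.57)
Function('s')(I) = Rational(-1, 36) (Function('s')(I) = Pow(-36, -1) = Rational(-1, 36))
H = 49 (H = Pow(-7, 2) = 49)
Add(Mul(j, Pow(Function('s')(19), -1)), Mul(H, Pow(Function('n')(-42, -69), -1))) = Add(Mul(Rational(837, 7), Pow(Rational(-1, 36), -1)), Mul(49, Pow(-42, -1))) = Add(Mul(Rational(837, 7), -36), Mul(49, Rational(-1, 42))) = Add(Rational(-30132, 7), Rational(-7, 6)) = Rational(-180841, 42)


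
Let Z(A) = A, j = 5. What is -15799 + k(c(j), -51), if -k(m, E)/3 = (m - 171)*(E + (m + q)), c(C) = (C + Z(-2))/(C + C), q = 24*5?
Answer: 1968953/100 ≈ 19690.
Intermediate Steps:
q = 120
c(C) = (-2 + C)/(2*C) (c(C) = (C - 2)/(C + C) = (-2 + C)/((2*C)) = (-2 + C)*(1/(2*C)) = (-2 + C)/(2*C))
k(m, E) = -3*(-171 + m)*(120 + E + m) (k(m, E) = -3*(m - 171)*(E + (m + 120)) = -3*(-171 + m)*(E + (120 + m)) = -3*(-171 + m)*(120 + E + m))
-15799 + k(c(j), -51) = -15799 + (61560 - 3*(-2 + 5)²/100 + 153*((½)*(-2 + 5)/5) + 513*(-51) - 3*(-51)*(½)*(-2 + 5)/5) = -15799 + (61560 - 3*((½)*(⅕)*3)² + 153*((½)*(⅕)*3) - 26163 - 3*(-51)*(½)*(⅕)*3) = -15799 + (61560 - 3*(3/10)² + 153*(3/10) - 26163 - 3*(-51)*3/10) = -15799 + (61560 - 3*9/100 + 459/10 - 26163 + 459/10) = -15799 + (61560 - 27/100 + 459/10 - 26163 + 459/10) = -15799 + 3548853/100 = 1968953/100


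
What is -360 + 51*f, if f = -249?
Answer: -13059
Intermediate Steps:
-360 + 51*f = -360 + 51*(-249) = -360 - 12699 = -13059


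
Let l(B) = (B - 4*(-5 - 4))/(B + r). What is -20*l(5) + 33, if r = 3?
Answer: -139/2 ≈ -69.500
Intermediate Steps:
l(B) = (36 + B)/(3 + B) (l(B) = (B - 4*(-5 - 4))/(B + 3) = (B - 4*(-9))/(3 + B) = (B + 36)/(3 + B) = (36 + B)/(3 + B))
-20*l(5) + 33 = -20*(36 + 5)/(3 + 5) + 33 = -20*41/8 + 33 = -205/2 + 33 = -139/2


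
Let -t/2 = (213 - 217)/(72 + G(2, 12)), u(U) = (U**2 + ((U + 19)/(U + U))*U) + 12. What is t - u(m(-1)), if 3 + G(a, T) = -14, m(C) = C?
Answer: -1202/55 ≈ -21.855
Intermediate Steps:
G(a, T) = -17 (G(a, T) = -3 - 14 = -17)
u(U) = 43/2 + U**2 + U/2 (u(U) = (U**2 + ((19 + U)/((2*U)))*U) + 12 = (U**2 + ((19 + U)*(1/(2*U)))*U) + 12 = (U**2 + ((19 + U)/(2*U))*U) + 12 = (U**2 + (19/2 + U/2)) + 12 = (19/2 + U**2 + U/2) + 12 = 43/2 + U**2 + U/2)
t = 8/55 (t = -2*(213 - 217)/(72 - 17) = -(-8)/55 = -2*(-4/55) = 8/55 ≈ 0.14545)
t - u(m(-1)) = 8/55 - (43/2 + (-1)**2 + (1/2)*(-1)) = 8/55 - (43/2 + 1 - 1/2) = 8/55 - 1*22 = 8/55 - 22 = -1202/55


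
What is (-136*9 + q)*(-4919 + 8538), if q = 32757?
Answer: 114117927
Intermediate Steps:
(-136*9 + q)*(-4919 + 8538) = (-136*9 + 32757)*(-4919 + 8538) = (-1224 + 32757)*3619 = 31533*3619 = 114117927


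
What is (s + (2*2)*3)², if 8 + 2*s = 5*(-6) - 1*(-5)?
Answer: 81/4 ≈ 20.250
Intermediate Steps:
s = -33/2 (s = -4 + (5*(-6) - 1*(-5))/2 = -4 + (-30 + 5)/2 = -4 + (½)*(-25) = -4 - 25/2 = -33/2 ≈ -16.500)
(s + (2*2)*3)² = (-33/2 + (2*2)*3)² = (-33/2 + 4*3)² = (-33/2 + 12)² = (-9/2)² = 81/4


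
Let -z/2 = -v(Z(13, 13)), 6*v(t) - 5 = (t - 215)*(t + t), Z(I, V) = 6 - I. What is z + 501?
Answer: 4616/3 ≈ 1538.7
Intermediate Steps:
v(t) = ⅚ + t*(-215 + t)/3 (v(t) = ⅚ + ((t - 215)*(t + t))/6 = ⅚ + ((-215 + t)*(2*t))/6 = ⅚ + (2*t*(-215 + t))/6 = ⅚ + t*(-215 + t)/3)
z = 3113/3 (z = -(-2)*(⅚ - 215*(6 - 1*13)/3 + (6 - 1*13)²/3) = -(-2)*(⅚ - 215*(6 - 13)/3 + (6 - 13)²/3) = -(-2)*(⅚ - 215/3*(-7) + (⅓)*(-7)²) = -(-2)*(⅚ + 1505/3 + (⅓)*49) = -(-2)*(⅚ + 1505/3 + 49/3) = -(-2)*3113/6 = -2*(-3113/6) = 3113/3 ≈ 1037.7)
z + 501 = 3113/3 + 501 = 4616/3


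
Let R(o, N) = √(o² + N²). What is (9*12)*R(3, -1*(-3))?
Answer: 324*√2 ≈ 458.21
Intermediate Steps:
R(o, N) = √(N² + o²)
(9*12)*R(3, -1*(-3)) = (9*12)*√((-1*(-3))² + 3²) = 108*√(3² + 9) = 108*√(9 + 9) = 108*√18 = 108*(3*√2) = 324*√2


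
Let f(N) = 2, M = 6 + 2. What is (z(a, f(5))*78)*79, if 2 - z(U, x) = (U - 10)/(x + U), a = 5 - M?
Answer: -67782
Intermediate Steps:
M = 8
a = -3 (a = 5 - 1*8 = 5 - 8 = -3)
z(U, x) = 2 - (-10 + U)/(U + x) (z(U, x) = 2 - (U - 10)/(x + U) = 2 - (-10 + U)/(U + x))
(z(a, f(5))*78)*79 = (((10 - 3 + 2*2)/(-3 + 2))*78)*79 = (((10 - 3 + 4)/(-1))*78)*79 = (-1*11*78)*79 = -11*78*79 = -858*79 = -67782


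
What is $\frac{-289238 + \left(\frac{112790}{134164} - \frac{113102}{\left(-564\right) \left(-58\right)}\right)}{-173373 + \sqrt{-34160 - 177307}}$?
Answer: $\frac{9170068861809642539}{5496646878980913072} + \frac{158676417812629 i \sqrt{211467}}{16489940636942739216} \approx 1.6683 + 0.004425 i$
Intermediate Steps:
$\frac{-289238 + \left(\frac{112790}{134164} - \frac{113102}{\left(-564\right) \left(-58\right)}\right)}{-173373 + \sqrt{-34160 - 177307}} = \frac{-289238 + \left(112790 \cdot \frac{1}{134164} - \frac{113102}{32712}\right)}{-173373 + \sqrt{-211467}} = \frac{-289238 + \left(\frac{56395}{67082} - \frac{56551}{16356}\right)}{-173373 + i \sqrt{211467}} = \frac{-289238 - \frac{1435578781}{548596596}}{-173373 + i \sqrt{211467}} = - \frac{158676417812629}{548596596 \left(-173373 + i \sqrt{211467}\right)}$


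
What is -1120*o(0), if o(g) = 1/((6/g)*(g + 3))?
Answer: 0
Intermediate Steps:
o(g) = g/(6*(3 + g)) (o(g) = 1/((6/g)*(3 + g)) = 1/(6*(3 + g)/g) = g/(6*(3 + g)))
-1120*o(0) = -560*0/(3*(3 + 0)) = -560*0/(3*3) = -1120*0 = 0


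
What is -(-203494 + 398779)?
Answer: -195285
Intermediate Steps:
-(-203494 + 398779) = -1*195285 = -195285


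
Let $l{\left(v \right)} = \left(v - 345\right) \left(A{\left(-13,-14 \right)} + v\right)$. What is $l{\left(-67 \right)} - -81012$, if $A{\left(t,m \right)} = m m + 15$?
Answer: $21684$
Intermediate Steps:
$A{\left(t,m \right)} = 15 + m^{2}$ ($A{\left(t,m \right)} = m^{2} + 15 = 15 + m^{2}$)
$l{\left(v \right)} = \left(-345 + v\right) \left(211 + v\right)$ ($l{\left(v \right)} = \left(v - 345\right) \left(\left(15 + \left(-14\right)^{2}\right) + v\right) = \left(-345 + v\right) \left(\left(15 + 196\right) + v\right) = \left(-345 + v\right) \left(211 + v\right)$)
$l{\left(-67 \right)} - -81012 = \left(-72795 + \left(-67\right)^{2} - -8978\right) - -81012 = \left(-72795 + 4489 + 8978\right) + 81012 = -59328 + 81012 = 21684$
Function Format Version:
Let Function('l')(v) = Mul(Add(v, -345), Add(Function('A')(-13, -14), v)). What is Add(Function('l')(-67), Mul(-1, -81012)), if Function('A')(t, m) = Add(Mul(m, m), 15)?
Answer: 21684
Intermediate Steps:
Function('A')(t, m) = Add(15, Pow(m, 2)) (Function('A')(t, m) = Add(Pow(m, 2), 15) = Add(15, Pow(m, 2)))
Function('l')(v) = Mul(Add(-345, v), Add(211, v)) (Function('l')(v) = Mul(Add(v, -345), Add(Add(15, Pow(-14, 2)), v)) = Mul(Add(-345, v), Add(Add(15, 196), v)) = Mul(Add(-345, v), Add(211, v)))
Add(Function('l')(-67), Mul(-1, -81012)) = Add(Add(-72795, Pow(-67, 2), Mul(-134, -67)), Mul(-1, -81012)) = Add(Add(-72795, 4489, 8978), 81012) = Add(-59328, 81012) = 21684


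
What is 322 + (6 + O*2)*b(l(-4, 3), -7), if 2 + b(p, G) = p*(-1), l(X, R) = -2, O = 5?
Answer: 322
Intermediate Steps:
b(p, G) = -2 - p (b(p, G) = -2 + p*(-1) = -2 - p)
322 + (6 + O*2)*b(l(-4, 3), -7) = 322 + (6 + 5*2)*(-2 - 1*(-2)) = 322 + (6 + 10)*(-2 + 2) = 322 + 16*0 = 322 + 0 = 322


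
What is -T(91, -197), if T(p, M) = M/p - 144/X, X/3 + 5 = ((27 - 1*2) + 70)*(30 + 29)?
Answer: 9889/4550 ≈ 2.1734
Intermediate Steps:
X = 16800 (X = -15 + 3*(((27 - 1*2) + 70)*(30 + 29)) = -15 + 3*(((27 - 2) + 70)*59) = -15 + 3*((25 + 70)*59) = -15 + 3*(95*59) = -15 + 3*5605 = -15 + 16815 = 16800)
T(p, M) = -3/350 + M/p (T(p, M) = M/p - 144/16800 = M/p - 144*1/16800 = M/p - 3/350 = -3/350 + M/p)
-T(91, -197) = -(-3/350 - 197/91) = -1*(-9889/4550) = 9889/4550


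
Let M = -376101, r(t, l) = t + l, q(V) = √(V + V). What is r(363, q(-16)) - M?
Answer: 376464 + 4*I*√2 ≈ 3.7646e+5 + 5.6569*I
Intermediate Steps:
q(V) = √2*√V (q(V) = √(2*V) = √2*√V)
r(t, l) = l + t
r(363, q(-16)) - M = (√2*√(-16) + 363) - 1*(-376101) = (√2*(4*I) + 363) + 376101 = (4*I*√2 + 363) + 376101 = (363 + 4*I*√2) + 376101 = 376464 + 4*I*√2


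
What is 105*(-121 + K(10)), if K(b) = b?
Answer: -11655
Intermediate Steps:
105*(-121 + K(10)) = 105*(-121 + 10) = 105*(-111) = -11655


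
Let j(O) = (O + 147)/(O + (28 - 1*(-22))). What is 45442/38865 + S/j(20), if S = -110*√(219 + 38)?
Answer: 45442/38865 - 7700*√257/167 ≈ -738.00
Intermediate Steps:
j(O) = (147 + O)/(50 + O) (j(O) = (147 + O)/(O + (28 + 22)) = (147 + O)/(O + 50) = (147 + O)/(50 + O))
S = -110*√257 ≈ -1763.4
45442/38865 + S/j(20) = 45442/38865 + (-110*√257)/(((147 + 20)/(50 + 20))) = 45442*(1/38865) + (-110*√257)/((167/70)) = 45442/38865 + (-110*√257)/(((1/70)*167)) = 45442/38865 + (-110*√257)/(167/70) = 45442/38865 - 110*√257*(70/167) = 45442/38865 - 7700*√257/167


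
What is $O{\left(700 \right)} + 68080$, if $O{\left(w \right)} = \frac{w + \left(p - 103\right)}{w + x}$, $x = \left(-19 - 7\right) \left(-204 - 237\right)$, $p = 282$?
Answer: $\frac{828262159}{12166} \approx 68080.0$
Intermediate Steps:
$x = 11466$ ($x = \left(-26\right) \left(-441\right) = 11466$)
$O{\left(w \right)} = \frac{179 + w}{11466 + w}$ ($O{\left(w \right)} = \frac{w + \left(282 - 103\right)}{w + 11466} = \frac{w + \left(282 - 103\right)}{11466 + w} = \frac{w + 179}{11466 + w} = \frac{179 + w}{11466 + w}$)
$O{\left(700 \right)} + 68080 = \frac{179 + 700}{11466 + 700} + 68080 = \frac{1}{12166} \cdot 879 + 68080 = \frac{879}{12166} + 68080 = \frac{828262159}{12166}$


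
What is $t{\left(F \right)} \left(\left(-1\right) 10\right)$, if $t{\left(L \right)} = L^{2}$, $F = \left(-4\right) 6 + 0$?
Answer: $-5760$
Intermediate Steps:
$F = -24$ ($F = -24 + 0 = -24$)
$t{\left(F \right)} \left(\left(-1\right) 10\right) = \left(-24\right)^{2} \left(\left(-1\right) 10\right) = 576 \left(-10\right) = -5760$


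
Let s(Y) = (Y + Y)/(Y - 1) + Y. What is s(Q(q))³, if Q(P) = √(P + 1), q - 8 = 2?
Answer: 14399/125 + 4554*√11/125 ≈ 236.02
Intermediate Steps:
q = 10 (q = 8 + 2 = 10)
Q(P) = √(1 + P)
s(Y) = Y + 2*Y/(-1 + Y) (s(Y) = (2*Y)/(-1 + Y) + Y = 2*Y/(-1 + Y) + Y = Y + 2*Y/(-1 + Y))
s(Q(q))³ = (√(1 + 10)*(1 + √(1 + 10))/(-1 + √(1 + 10)))³ = (√11*(1 + √11)/(-1 + √11))³ = 11*√11*(1 + √11)³/(-1 + √11)³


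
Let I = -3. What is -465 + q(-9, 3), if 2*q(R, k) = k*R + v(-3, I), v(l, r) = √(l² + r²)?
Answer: -957/2 + 3*√2/2 ≈ -476.38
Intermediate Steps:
q(R, k) = 3*√2/2 + R*k/2 (q(R, k) = (k*R + √((-3)² + (-3)²))/2 = (R*k + √(9 + 9))/2 = (R*k + √18)/2 = (R*k + 3*√2)/2 = (3*√2 + R*k)/2 = 3*√2/2 + R*k/2)
-465 + q(-9, 3) = -465 + (3*√2/2 + (½)*(-9)*3) = -465 + (3*√2/2 - 27/2) = -465 + (-27/2 + 3*√2/2) = -957/2 + 3*√2/2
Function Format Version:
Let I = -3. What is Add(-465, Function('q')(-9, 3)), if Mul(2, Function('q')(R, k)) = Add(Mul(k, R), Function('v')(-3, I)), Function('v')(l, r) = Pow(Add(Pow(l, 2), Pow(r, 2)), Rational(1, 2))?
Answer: Add(Rational(-957, 2), Mul(Rational(3, 2), Pow(2, Rational(1, 2)))) ≈ -476.38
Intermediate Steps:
Function('q')(R, k) = Add(Mul(Rational(3, 2), Pow(2, Rational(1, 2))), Mul(Rational(1, 2), R, k)) (Function('q')(R, k) = Mul(Rational(1, 2), Add(Mul(k, R), Pow(Add(Pow(-3, 2), Pow(-3, 2)), Rational(1, 2)))) = Mul(Rational(1, 2), Add(Mul(R, k), Pow(Add(9, 9), Rational(1, 2)))) = Mul(Rational(1, 2), Add(Mul(R, k), Pow(18, Rational(1, 2)))) = Mul(Rational(1, 2), Add(Mul(R, k), Mul(3, Pow(2, Rational(1, 2))))) = Mul(Rational(1, 2), Add(Mul(3, Pow(2, Rational(1, 2))), Mul(R, k))) = Add(Mul(Rational(3, 2), Pow(2, Rational(1, 2))), Mul(Rational(1, 2), R, k)))
Add(-465, Function('q')(-9, 3)) = Add(-465, Add(Mul(Rational(3, 2), Pow(2, Rational(1, 2))), Mul(Rational(1, 2), -9, 3))) = Add(-465, Add(Mul(Rational(3, 2), Pow(2, Rational(1, 2))), Rational(-27, 2))) = Add(-465, Add(Rational(-27, 2), Mul(Rational(3, 2), Pow(2, Rational(1, 2))))) = Add(Rational(-957, 2), Mul(Rational(3, 2), Pow(2, Rational(1, 2))))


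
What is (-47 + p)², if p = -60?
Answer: 11449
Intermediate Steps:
(-47 + p)² = (-47 - 60)² = (-107)² = 11449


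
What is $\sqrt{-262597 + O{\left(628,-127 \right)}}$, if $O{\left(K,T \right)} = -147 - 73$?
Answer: $i \sqrt{262817} \approx 512.66 i$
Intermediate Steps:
$O{\left(K,T \right)} = -220$ ($O{\left(K,T \right)} = -147 - 73 = -220$)
$\sqrt{-262597 + O{\left(628,-127 \right)}} = \sqrt{-262597 - 220} = \sqrt{-262817} = i \sqrt{262817}$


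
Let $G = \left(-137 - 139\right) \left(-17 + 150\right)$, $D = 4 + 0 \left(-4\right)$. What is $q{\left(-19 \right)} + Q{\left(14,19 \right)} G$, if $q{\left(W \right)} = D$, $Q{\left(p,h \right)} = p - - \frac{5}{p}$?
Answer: $-527018$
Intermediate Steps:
$Q{\left(p,h \right)} = p + \frac{5}{p}$
$D = 4$ ($D = 4 + 0 = 4$)
$q{\left(W \right)} = 4$
$G = -36708$ ($G = \left(-276\right) 133 = -36708$)
$q{\left(-19 \right)} + Q{\left(14,19 \right)} G = 4 + \left(14 + \frac{5}{14}\right) \left(-36708\right) = 4 + \frac{201}{14} \left(-36708\right) = 4 - 527022 = -527018$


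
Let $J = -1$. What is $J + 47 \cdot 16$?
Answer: $751$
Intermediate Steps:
$J + 47 \cdot 16 = -1 + 47 \cdot 16 = -1 + 752 = 751$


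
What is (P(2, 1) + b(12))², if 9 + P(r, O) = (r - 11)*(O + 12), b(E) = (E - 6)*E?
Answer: 2916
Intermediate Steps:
b(E) = E*(-6 + E) (b(E) = (-6 + E)*E = E*(-6 + E))
P(r, O) = -9 + (-11 + r)*(12 + O) (P(r, O) = -9 + (r - 11)*(O + 12) = -9 + (-11 + r)*(12 + O))
(P(2, 1) + b(12))² = ((-141 - 11*1 + 12*2 + 1*2) + 12*(-6 + 12))² = ((-141 - 11 + 24 + 2) + 12*6)² = (-126 + 72)² = (-54)² = 2916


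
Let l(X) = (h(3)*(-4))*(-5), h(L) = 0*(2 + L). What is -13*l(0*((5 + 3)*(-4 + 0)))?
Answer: 0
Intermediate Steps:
h(L) = 0
l(X) = 0 (l(X) = (0*(-4))*(-5) = 0*(-5) = 0)
-13*l(0*((5 + 3)*(-4 + 0))) = -13*0 = 0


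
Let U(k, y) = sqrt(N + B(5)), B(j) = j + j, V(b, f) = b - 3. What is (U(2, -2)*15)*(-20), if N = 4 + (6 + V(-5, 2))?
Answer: -600*sqrt(3) ≈ -1039.2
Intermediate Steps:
V(b, f) = -3 + b
B(j) = 2*j
N = 2 (N = 4 + (6 + (-3 - 5)) = 4 + (6 - 8) = 4 - 2 = 2)
U(k, y) = 2*sqrt(3) (U(k, y) = sqrt(2 + 2*5) = sqrt(2 + 10) = sqrt(12) = 2*sqrt(3))
(U(2, -2)*15)*(-20) = ((2*sqrt(3))*15)*(-20) = (30*sqrt(3))*(-20) = -600*sqrt(3)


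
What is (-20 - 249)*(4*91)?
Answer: -97916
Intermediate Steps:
(-20 - 249)*(4*91) = -269*364 = -97916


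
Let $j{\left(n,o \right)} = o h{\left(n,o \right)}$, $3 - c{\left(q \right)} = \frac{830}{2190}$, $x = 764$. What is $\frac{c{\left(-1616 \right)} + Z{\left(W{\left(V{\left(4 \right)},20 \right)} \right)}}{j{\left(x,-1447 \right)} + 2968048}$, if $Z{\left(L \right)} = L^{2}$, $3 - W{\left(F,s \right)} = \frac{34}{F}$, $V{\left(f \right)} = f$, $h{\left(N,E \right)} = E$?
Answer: $\frac{28795}{4434186732} \approx 6.4939 \cdot 10^{-6}$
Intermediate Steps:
$c{\left(q \right)} = \frac{574}{219}$ ($c{\left(q \right)} = 3 - \frac{830}{2190} = 3 - 830 \cdot \frac{1}{2190} = 3 - \frac{83}{219} = \frac{574}{219}$)
$W{\left(F,s \right)} = 3 - \frac{34}{F}$
$j{\left(n,o \right)} = o^{2}$ ($j{\left(n,o \right)} = o o = o^{2}$)
$\frac{c{\left(-1616 \right)} + Z{\left(W{\left(V{\left(4 \right)},20 \right)} \right)}}{j{\left(x,-1447 \right)} + 2968048} = \frac{\frac{574}{219} + \left(3 - \frac{34}{4}\right)^{2}}{\left(-1447\right)^{2} + 2968048} = \frac{\frac{574}{219} + \left(3 - \frac{17}{2}\right)^{2}}{2093809 + 2968048} = \frac{\frac{574}{219} + \left(3 - \frac{17}{2}\right)^{2}}{5061857} = \left(\frac{574}{219} + \left(- \frac{11}{2}\right)^{2}\right) \frac{1}{5061857} = \left(\frac{574}{219} + \frac{121}{4}\right) \frac{1}{5061857} = \frac{28795}{876} \cdot \frac{1}{5061857} = \frac{28795}{4434186732}$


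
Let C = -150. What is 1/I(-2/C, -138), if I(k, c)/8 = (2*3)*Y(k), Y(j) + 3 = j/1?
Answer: -25/3584 ≈ -0.0069754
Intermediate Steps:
Y(j) = -3 + j (Y(j) = -3 + j/1 = -3 + j*1 = -3 + j)
I(k, c) = -144 + 48*k (I(k, c) = 8*((2*3)*(-3 + k)) = 8*(6*(-3 + k)) = 8*(-18 + 6*k) = -144 + 48*k)
1/I(-2/C, -138) = 1/(-144 + 48*(-2/(-150))) = 1/(-144 + 48*(-2*(-1/150))) = 1/(-144 + 48*(1/75)) = 1/(-144 + 16/25) = 1/(-3584/25) = -25/3584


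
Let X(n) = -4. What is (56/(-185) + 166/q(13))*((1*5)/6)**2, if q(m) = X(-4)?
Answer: -77335/2664 ≈ -29.030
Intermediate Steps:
q(m) = -4
(56/(-185) + 166/q(13))*((1*5)/6)**2 = (56/(-185) + 166/(-4))*((1*5)/6)**2 = (56*(-1/185) + 166*(-1/4))*(5*(1/6))**2 = (-56/185 - 83/2)*(5/6)**2 = -15467/370*25/36 = -77335/2664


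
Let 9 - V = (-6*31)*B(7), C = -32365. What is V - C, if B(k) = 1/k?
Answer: 226804/7 ≈ 32401.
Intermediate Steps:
B(k) = 1/k
V = 249/7 (V = 9 - (-6*31)/7 = 9 - (-186)/7 = 9 - 1*(-186/7) = 9 + 186/7 = 249/7 ≈ 35.571)
V - C = 249/7 - 1*(-32365) = 249/7 + 32365 = 226804/7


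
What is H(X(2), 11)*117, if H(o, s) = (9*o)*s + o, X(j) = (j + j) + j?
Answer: 70200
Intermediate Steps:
X(j) = 3*j (X(j) = 2*j + j = 3*j)
H(o, s) = o + 9*o*s (H(o, s) = 9*o*s + o = o + 9*o*s)
H(X(2), 11)*117 = ((3*2)*(1 + 9*11))*117 = (6*(1 + 99))*117 = (6*100)*117 = 600*117 = 70200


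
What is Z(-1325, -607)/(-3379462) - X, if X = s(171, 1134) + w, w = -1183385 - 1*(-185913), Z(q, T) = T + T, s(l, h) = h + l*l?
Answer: 1634133781514/1689731 ≈ 9.6710e+5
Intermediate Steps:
s(l, h) = h + l²
Z(q, T) = 2*T
w = -997472 (w = -1183385 + 185913 = -997472)
X = -967097 (X = (1134 + 171²) - 997472 = (1134 + 29241) - 997472 = 30375 - 997472 = -967097)
Z(-1325, -607)/(-3379462) - X = (2*(-607))/(-3379462) - 1*(-967097) = -1214*(-1/3379462) + 967097 = 607/1689731 + 967097 = 1634133781514/1689731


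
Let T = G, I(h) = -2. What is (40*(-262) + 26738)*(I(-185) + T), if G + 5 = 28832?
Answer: 468636850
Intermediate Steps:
G = 28827 (G = -5 + 28832 = 28827)
T = 28827
(40*(-262) + 26738)*(I(-185) + T) = (40*(-262) + 26738)*(-2 + 28827) = (-10480 + 26738)*28825 = 16258*28825 = 468636850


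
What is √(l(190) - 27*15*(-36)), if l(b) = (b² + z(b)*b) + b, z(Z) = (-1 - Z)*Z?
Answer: 3*I*√760470 ≈ 2616.1*I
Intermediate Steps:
z(Z) = Z*(-1 - Z)
l(b) = b + b² - b²*(1 + b) (l(b) = (b² + (-b*(1 + b))*b) + b = (b² - b²*(1 + b)) + b = b + b² - b²*(1 + b))
√(l(190) - 27*15*(-36)) = √((190 - 1*190³) - 27*15*(-36)) = √((190 - 1*6859000) - 405*(-36)) = √((190 - 6859000) + 14580) = √(-6858810 + 14580) = √(-6844230) = 3*I*√760470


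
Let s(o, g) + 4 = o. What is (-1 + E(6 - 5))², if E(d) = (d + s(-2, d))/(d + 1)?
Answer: 49/4 ≈ 12.250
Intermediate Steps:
s(o, g) = -4 + o
E(d) = (-6 + d)/(1 + d) (E(d) = (d + (-4 - 2))/(d + 1) = (d - 6)/(1 + d) = (-6 + d)/(1 + d))
(-1 + E(6 - 5))² = (-1 + (-6 + (6 - 5))/(1 + (6 - 5)))² = (-1 + (-6 + 1)/(1 + 1))² = (-1 - 5/2)² = (-7/2)² = 49/4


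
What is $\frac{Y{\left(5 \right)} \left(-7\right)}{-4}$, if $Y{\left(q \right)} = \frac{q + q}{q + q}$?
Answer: $\frac{7}{4} \approx 1.75$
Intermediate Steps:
$Y{\left(q \right)} = 1$ ($Y{\left(q \right)} = \frac{2 q}{2 q} = 2 q \frac{1}{2 q} = 1$)
$\frac{Y{\left(5 \right)} \left(-7\right)}{-4} = \frac{1 \left(-7\right)}{-4} = \left(-7\right) \left(- \frac{1}{4}\right) = \frac{7}{4}$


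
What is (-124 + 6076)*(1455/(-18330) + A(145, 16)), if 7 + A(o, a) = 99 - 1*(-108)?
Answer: 727045728/611 ≈ 1.1899e+6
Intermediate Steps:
A(o, a) = 200 (A(o, a) = -7 + (99 - 1*(-108)) = -7 + (99 + 108) = -7 + 207 = 200)
(-124 + 6076)*(1455/(-18330) + A(145, 16)) = (-124 + 6076)*(1455/(-18330) + 200) = 5952*(1455*(-1/18330) + 200) = 5952*(-97/1222 + 200) = 5952*(244303/1222) = 727045728/611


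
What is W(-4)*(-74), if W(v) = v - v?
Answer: 0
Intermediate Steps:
W(v) = 0
W(-4)*(-74) = 0*(-74) = 0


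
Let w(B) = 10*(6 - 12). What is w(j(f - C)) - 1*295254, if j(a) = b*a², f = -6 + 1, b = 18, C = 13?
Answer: -295314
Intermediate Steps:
f = -5
j(a) = 18*a²
w(B) = -60 (w(B) = 10*(-6) = -60)
w(j(f - C)) - 1*295254 = -60 - 1*295254 = -60 - 295254 = -295314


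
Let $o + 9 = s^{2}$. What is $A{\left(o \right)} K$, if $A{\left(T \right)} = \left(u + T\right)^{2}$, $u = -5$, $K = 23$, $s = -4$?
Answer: $92$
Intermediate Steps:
$o = 7$ ($o = -9 + \left(-4\right)^{2} = -9 + 16 = 7$)
$A{\left(T \right)} = \left(-5 + T\right)^{2}$
$A{\left(o \right)} K = \left(-5 + 7\right)^{2} \cdot 23 = 2^{2} \cdot 23 = 4 \cdot 23 = 92$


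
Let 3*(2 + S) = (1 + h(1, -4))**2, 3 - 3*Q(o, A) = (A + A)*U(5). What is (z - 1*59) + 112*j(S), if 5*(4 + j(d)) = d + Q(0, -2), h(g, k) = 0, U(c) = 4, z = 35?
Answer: -5512/15 ≈ -367.47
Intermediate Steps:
Q(o, A) = 1 - 8*A/3 (Q(o, A) = 1 - (A + A)*4/3 = 1 - 2*A*4/3 = 1 - 8*A/3)
S = -5/3 (S = -2 + (1 + 0)**2/3 = -2 + (1/3)*1**2 = -2 + (1/3)*1 = -2 + 1/3 = -5/3 ≈ -1.6667)
j(d) = -41/15 + d/5 (j(d) = -4 + (d + (1 - 8/3*(-2)))/5 = -4 + (d + (1 + 16/3))/5 = -4 + (d + 19/3)/5 = -4 + (19/3 + d)/5 = -4 + (19/15 + d/5) = -41/15 + d/5)
(z - 1*59) + 112*j(S) = (35 - 1*59) + 112*(-41/15 + (1/5)*(-5/3)) = (35 - 59) + 112*(-41/15 - 1/3) = -24 + 112*(-46/15) = -24 - 5152/15 = -5512/15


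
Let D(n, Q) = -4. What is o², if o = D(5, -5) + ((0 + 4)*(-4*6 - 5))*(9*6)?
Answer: 39287824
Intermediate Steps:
o = -6268 (o = -4 + ((0 + 4)*(-4*6 - 5))*(9*6) = -4 + (4*(-24 - 5))*54 = -4 + (4*(-29))*54 = -4 - 116*54 = -4 - 6264 = -6268)
o² = (-6268)² = 39287824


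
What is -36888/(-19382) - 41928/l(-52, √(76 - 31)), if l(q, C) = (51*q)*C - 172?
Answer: 180215694999/95837962198 + 10424349*√5/9889378 ≈ 4.2374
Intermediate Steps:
l(q, C) = -172 + 51*C*q (l(q, C) = 51*C*q - 172 = -172 + 51*C*q)
-36888/(-19382) - 41928/l(-52, √(76 - 31)) = -36888/(-19382) - 41928/(-172 + 51*√(76 - 31)*(-52)) = -36888*(-1/19382) - 41928/(-172 + 51*√45*(-52)) = 18444/9691 - 41928/(-172 + 51*(3*√5)*(-52)) = 18444/9691 - 41928/(-172 - 7956*√5)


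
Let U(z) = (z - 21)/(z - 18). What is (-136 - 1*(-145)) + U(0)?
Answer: 61/6 ≈ 10.167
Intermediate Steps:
U(z) = (-21 + z)/(-18 + z)
(-136 - 1*(-145)) + U(0) = (-136 - 1*(-145)) + (-21 + 0)/(-18 + 0) = (-136 + 145) - 21/(-18) = 9 - 1/18*(-21) = 9 + 7/6 = 61/6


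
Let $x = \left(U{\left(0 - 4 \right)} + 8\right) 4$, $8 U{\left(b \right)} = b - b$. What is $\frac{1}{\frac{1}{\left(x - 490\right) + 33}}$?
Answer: $-425$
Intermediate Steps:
$U{\left(b \right)} = 0$ ($U{\left(b \right)} = \frac{b - b}{8} = \frac{1}{8} \cdot 0 = 0$)
$x = 32$ ($x = \left(0 + 8\right) 4 = 8 \cdot 4 = 32$)
$\frac{1}{\frac{1}{\left(x - 490\right) + 33}} = \frac{1}{\frac{1}{\left(32 - 490\right) + 33}} = \frac{1}{\frac{1}{-458 + 33}} = \frac{1}{\frac{1}{-425}} = \frac{1}{- \frac{1}{425}} = -425$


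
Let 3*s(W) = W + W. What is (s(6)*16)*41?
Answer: 2624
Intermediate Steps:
s(W) = 2*W/3 (s(W) = (W + W)/3 = (2*W)/3 = 2*W/3)
(s(6)*16)*41 = (((⅔)*6)*16)*41 = (4*16)*41 = 64*41 = 2624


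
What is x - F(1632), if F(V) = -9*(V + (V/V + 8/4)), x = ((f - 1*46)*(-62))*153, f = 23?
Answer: 232893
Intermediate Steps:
x = 218178 (x = ((23 - 1*46)*(-62))*153 = ((23 - 46)*(-62))*153 = -23*(-62)*153 = 1426*153 = 218178)
F(V) = -27 - 9*V (F(V) = -9*(V + (1 + 8*(¼))) = -9*(V + (1 + 2)) = -9*(V + 3) = -9*(3 + V) = -27 - 9*V)
x - F(1632) = 218178 - (-27 - 9*1632) = 218178 - (-27 - 14688) = 218178 - 1*(-14715) = 218178 + 14715 = 232893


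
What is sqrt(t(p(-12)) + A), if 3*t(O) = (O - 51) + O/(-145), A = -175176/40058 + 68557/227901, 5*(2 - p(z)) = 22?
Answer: 2*I*sqrt(2394808018231325503824141)/661871223705 ≈ 4.6762*I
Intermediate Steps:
p(z) = -12/5 (p(z) = 2 - 1/5*22 = 2 - 22/5 = -12/5)
A = -18588264635/4564629129 (A = -175176*1/40058 + 68557*(1/227901) = -87588/20029 + 68557/227901 = -18588264635/4564629129 ≈ -4.0722)
t(O) = -17 + 48*O/145 (t(O) = ((O - 51) + O/(-145))/3 = ((-51 + O) + O*(-1/145))/3 = ((-51 + O) - O/145)/3 = (-51 + 144*O/145)/3 = -17 + 48*O/145)
sqrt(t(p(-12)) + A) = sqrt((-17 + (48/145)*(-12/5)) - 18588264635/4564629129) = sqrt((-17 - 576/725) - 18588264635/4564629129) = sqrt(-12901/725 - 18588264635/4564629129) = sqrt(-72364772253604/3309356118525) = 2*I*sqrt(2394808018231325503824141)/661871223705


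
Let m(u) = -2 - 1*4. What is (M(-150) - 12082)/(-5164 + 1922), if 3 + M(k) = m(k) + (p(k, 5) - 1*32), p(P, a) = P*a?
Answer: 12873/3242 ≈ 3.9707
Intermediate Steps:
m(u) = -6 (m(u) = -2 - 4 = -6)
M(k) = -41 + 5*k (M(k) = -3 + (-6 + (k*5 - 1*32)) = -3 + (-6 + (5*k - 32)) = -3 + (-6 + (-32 + 5*k)) = -3 + (-38 + 5*k) = -41 + 5*k)
(M(-150) - 12082)/(-5164 + 1922) = ((-41 + 5*(-150)) - 12082)/(-5164 + 1922) = ((-41 - 750) - 12082)/(-3242) = (-791 - 12082)*(-1/3242) = -12873*(-1/3242) = 12873/3242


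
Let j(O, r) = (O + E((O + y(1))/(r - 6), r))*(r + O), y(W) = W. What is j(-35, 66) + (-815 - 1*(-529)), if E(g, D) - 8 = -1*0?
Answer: -1123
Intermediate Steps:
E(g, D) = 8 (E(g, D) = 8 - 1*0 = 8 + 0 = 8)
j(O, r) = (8 + O)*(O + r) (j(O, r) = (O + 8)*(r + O) = (8 + O)*(O + r))
j(-35, 66) + (-815 - 1*(-529)) = ((-35)² + 8*(-35) + 8*66 - 35*66) + (-815 - 1*(-529)) = (1225 - 280 + 528 - 2310) + (-815 + 529) = -837 - 286 = -1123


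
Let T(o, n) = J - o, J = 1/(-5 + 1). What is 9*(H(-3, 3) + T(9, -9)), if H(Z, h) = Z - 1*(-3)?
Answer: -333/4 ≈ -83.250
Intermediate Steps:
J = -1/4 (J = 1/(-4) = -1/4 ≈ -0.25000)
H(Z, h) = 3 + Z (H(Z, h) = Z + 3 = 3 + Z)
T(o, n) = -1/4 - o
9*(H(-3, 3) + T(9, -9)) = 9*((3 - 3) + (-1/4 - 1*9)) = 9*(0 + (-1/4 - 9)) = 9*(0 - 37/4) = 9*(-37/4) = -333/4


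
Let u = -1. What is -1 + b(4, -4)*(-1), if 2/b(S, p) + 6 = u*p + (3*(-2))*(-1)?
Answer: -3/2 ≈ -1.5000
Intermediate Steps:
b(S, p) = -2/p (b(S, p) = 2/(-6 + (-p + (3*(-2))*(-1))) = 2/(-6 + (-p - 6*(-1))) = 2/(-6 + (-p + 6)) = 2/(-6 + (6 - p)) = 2/((-p)) = 2*(-1/p) = -2/p)
-1 + b(4, -4)*(-1) = -1 - 2/(-4)*(-1) = -1 - 2*(-¼)*(-1) = -1 + (½)*(-1) = -1 - ½ = -3/2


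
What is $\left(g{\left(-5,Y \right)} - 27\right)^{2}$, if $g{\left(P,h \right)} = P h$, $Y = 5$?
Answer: $2704$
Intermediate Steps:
$\left(g{\left(-5,Y \right)} - 27\right)^{2} = \left(\left(-5\right) 5 - 27\right)^{2} = \left(-25 - 27\right)^{2} = \left(-52\right)^{2} = 2704$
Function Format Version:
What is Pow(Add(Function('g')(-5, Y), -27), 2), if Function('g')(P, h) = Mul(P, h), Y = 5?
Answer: 2704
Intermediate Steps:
Pow(Add(Function('g')(-5, Y), -27), 2) = Pow(Add(Mul(-5, 5), -27), 2) = Pow(Add(-25, -27), 2) = Pow(-52, 2) = 2704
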